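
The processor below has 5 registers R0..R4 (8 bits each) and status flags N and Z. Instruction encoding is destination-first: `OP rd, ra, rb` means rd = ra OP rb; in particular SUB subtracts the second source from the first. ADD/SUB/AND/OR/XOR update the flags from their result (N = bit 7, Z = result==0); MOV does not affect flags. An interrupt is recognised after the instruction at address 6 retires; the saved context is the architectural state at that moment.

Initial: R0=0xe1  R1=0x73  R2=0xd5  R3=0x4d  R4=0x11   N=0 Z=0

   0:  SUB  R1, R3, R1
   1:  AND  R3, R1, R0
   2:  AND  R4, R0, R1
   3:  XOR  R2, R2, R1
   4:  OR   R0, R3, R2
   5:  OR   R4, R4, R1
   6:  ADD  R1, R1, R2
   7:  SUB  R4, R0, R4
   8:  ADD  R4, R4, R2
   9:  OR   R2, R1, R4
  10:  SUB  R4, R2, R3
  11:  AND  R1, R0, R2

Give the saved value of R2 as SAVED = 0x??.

after  0: R0=0xe1 R1=0xda R2=0xd5 R3=0x4d R4=0x11  N=1 Z=0
after  1: R0=0xe1 R1=0xda R2=0xd5 R3=0xc0 R4=0x11  N=1 Z=0
after  2: R0=0xe1 R1=0xda R2=0xd5 R3=0xc0 R4=0xc0  N=1 Z=0
after  3: R0=0xe1 R1=0xda R2=0x0f R3=0xc0 R4=0xc0  N=0 Z=0
after  4: R0=0xcf R1=0xda R2=0x0f R3=0xc0 R4=0xc0  N=1 Z=0
after  5: R0=0xcf R1=0xda R2=0x0f R3=0xc0 R4=0xda  N=1 Z=0
after  6: R0=0xcf R1=0xe9 R2=0x0f R3=0xc0 R4=0xda  N=1 Z=0
-- IRQ taken; context saved, return-PC = 7 --

SAVED = 0x0f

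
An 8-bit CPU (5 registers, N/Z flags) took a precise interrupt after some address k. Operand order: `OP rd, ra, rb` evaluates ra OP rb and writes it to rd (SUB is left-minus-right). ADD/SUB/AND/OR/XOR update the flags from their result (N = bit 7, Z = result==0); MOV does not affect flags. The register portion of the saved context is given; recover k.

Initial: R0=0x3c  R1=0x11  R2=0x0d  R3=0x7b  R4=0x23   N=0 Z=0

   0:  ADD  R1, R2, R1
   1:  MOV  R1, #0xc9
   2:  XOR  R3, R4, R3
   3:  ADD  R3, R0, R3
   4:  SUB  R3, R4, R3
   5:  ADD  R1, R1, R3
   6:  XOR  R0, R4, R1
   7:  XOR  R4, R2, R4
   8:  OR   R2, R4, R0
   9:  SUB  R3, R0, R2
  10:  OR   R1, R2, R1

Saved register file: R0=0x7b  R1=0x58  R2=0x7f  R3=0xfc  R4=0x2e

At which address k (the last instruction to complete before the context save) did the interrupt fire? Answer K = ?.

K = 9

after  0: R0=0x3c R1=0x1e R2=0x0d R3=0x7b R4=0x23  N=0 Z=0
after  1: R0=0x3c R1=0xc9 R2=0x0d R3=0x7b R4=0x23  N=0 Z=0
after  2: R0=0x3c R1=0xc9 R2=0x0d R3=0x58 R4=0x23  N=0 Z=0
after  3: R0=0x3c R1=0xc9 R2=0x0d R3=0x94 R4=0x23  N=1 Z=0
after  4: R0=0x3c R1=0xc9 R2=0x0d R3=0x8f R4=0x23  N=1 Z=0
after  5: R0=0x3c R1=0x58 R2=0x0d R3=0x8f R4=0x23  N=0 Z=0
after  6: R0=0x7b R1=0x58 R2=0x0d R3=0x8f R4=0x23  N=0 Z=0
after  7: R0=0x7b R1=0x58 R2=0x0d R3=0x8f R4=0x2e  N=0 Z=0
after  8: R0=0x7b R1=0x58 R2=0x7f R3=0x8f R4=0x2e  N=0 Z=0
after  9: R0=0x7b R1=0x58 R2=0x7f R3=0xfc R4=0x2e  N=1 Z=0
-- IRQ taken; context saved, return-PC = 10 --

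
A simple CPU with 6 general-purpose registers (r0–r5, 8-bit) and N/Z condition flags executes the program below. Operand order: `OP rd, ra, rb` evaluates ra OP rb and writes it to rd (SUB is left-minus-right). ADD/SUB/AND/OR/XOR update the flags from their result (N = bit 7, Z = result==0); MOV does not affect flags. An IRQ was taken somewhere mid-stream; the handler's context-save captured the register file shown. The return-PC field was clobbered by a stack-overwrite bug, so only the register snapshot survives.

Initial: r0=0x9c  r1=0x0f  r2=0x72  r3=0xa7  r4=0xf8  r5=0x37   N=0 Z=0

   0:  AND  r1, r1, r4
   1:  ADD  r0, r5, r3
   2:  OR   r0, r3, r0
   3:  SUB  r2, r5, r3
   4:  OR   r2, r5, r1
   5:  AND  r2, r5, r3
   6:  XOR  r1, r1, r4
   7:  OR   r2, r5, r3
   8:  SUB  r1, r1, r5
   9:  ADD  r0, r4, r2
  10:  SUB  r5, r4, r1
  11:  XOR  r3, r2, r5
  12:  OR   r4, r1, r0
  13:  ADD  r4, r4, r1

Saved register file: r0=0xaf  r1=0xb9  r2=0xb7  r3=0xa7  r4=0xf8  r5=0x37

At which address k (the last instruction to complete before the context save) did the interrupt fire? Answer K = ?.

after  0: r0=0x9c r1=0x08 r2=0x72 r3=0xa7 r4=0xf8 r5=0x37  N=0 Z=0
after  1: r0=0xde r1=0x08 r2=0x72 r3=0xa7 r4=0xf8 r5=0x37  N=1 Z=0
after  2: r0=0xff r1=0x08 r2=0x72 r3=0xa7 r4=0xf8 r5=0x37  N=1 Z=0
after  3: r0=0xff r1=0x08 r2=0x90 r3=0xa7 r4=0xf8 r5=0x37  N=1 Z=0
after  4: r0=0xff r1=0x08 r2=0x3f r3=0xa7 r4=0xf8 r5=0x37  N=0 Z=0
after  5: r0=0xff r1=0x08 r2=0x27 r3=0xa7 r4=0xf8 r5=0x37  N=0 Z=0
after  6: r0=0xff r1=0xf0 r2=0x27 r3=0xa7 r4=0xf8 r5=0x37  N=1 Z=0
after  7: r0=0xff r1=0xf0 r2=0xb7 r3=0xa7 r4=0xf8 r5=0x37  N=1 Z=0
after  8: r0=0xff r1=0xb9 r2=0xb7 r3=0xa7 r4=0xf8 r5=0x37  N=1 Z=0
after  9: r0=0xaf r1=0xb9 r2=0xb7 r3=0xa7 r4=0xf8 r5=0x37  N=1 Z=0
-- IRQ taken; context saved, return-PC = 10 --

K = 9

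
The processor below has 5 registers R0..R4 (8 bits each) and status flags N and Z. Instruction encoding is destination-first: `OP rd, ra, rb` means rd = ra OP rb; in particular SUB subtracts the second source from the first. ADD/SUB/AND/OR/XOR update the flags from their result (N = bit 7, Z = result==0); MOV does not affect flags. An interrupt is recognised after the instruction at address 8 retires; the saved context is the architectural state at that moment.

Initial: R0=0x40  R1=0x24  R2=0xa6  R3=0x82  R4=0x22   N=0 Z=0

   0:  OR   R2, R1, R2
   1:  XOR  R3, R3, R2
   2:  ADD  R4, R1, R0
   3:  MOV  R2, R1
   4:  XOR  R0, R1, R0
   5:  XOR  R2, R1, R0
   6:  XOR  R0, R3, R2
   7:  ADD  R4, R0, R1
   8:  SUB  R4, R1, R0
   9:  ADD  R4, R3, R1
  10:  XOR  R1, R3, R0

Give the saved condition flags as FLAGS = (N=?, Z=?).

after  0: R0=0x40 R1=0x24 R2=0xa6 R3=0x82 R4=0x22  N=1 Z=0
after  1: R0=0x40 R1=0x24 R2=0xa6 R3=0x24 R4=0x22  N=0 Z=0
after  2: R0=0x40 R1=0x24 R2=0xa6 R3=0x24 R4=0x64  N=0 Z=0
after  3: R0=0x40 R1=0x24 R2=0x24 R3=0x24 R4=0x64  N=0 Z=0
after  4: R0=0x64 R1=0x24 R2=0x24 R3=0x24 R4=0x64  N=0 Z=0
after  5: R0=0x64 R1=0x24 R2=0x40 R3=0x24 R4=0x64  N=0 Z=0
after  6: R0=0x64 R1=0x24 R2=0x40 R3=0x24 R4=0x64  N=0 Z=0
after  7: R0=0x64 R1=0x24 R2=0x40 R3=0x24 R4=0x88  N=1 Z=0
after  8: R0=0x64 R1=0x24 R2=0x40 R3=0x24 R4=0xc0  N=1 Z=0
-- IRQ taken; context saved, return-PC = 9 --

FLAGS = (N=1, Z=0)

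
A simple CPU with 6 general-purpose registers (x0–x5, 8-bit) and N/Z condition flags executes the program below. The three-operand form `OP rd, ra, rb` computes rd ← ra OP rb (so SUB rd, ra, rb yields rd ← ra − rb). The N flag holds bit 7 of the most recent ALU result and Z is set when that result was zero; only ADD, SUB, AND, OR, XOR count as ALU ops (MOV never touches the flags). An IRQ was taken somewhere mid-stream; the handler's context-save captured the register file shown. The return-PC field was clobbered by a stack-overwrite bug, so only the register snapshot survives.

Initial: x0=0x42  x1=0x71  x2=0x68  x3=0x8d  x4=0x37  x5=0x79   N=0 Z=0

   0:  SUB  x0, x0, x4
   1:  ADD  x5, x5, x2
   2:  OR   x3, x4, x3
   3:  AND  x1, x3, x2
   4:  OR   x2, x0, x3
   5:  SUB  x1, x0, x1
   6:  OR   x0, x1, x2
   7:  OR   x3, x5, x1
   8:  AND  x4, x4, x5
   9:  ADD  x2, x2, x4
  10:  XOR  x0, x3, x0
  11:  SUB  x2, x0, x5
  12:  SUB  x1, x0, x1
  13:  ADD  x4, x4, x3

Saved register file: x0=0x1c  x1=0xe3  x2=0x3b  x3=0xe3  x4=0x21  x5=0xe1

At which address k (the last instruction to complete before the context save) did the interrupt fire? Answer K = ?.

K = 11

after  0: x0=0x0b x1=0x71 x2=0x68 x3=0x8d x4=0x37 x5=0x79  N=0 Z=0
after  1: x0=0x0b x1=0x71 x2=0x68 x3=0x8d x4=0x37 x5=0xe1  N=1 Z=0
after  2: x0=0x0b x1=0x71 x2=0x68 x3=0xbf x4=0x37 x5=0xe1  N=1 Z=0
after  3: x0=0x0b x1=0x28 x2=0x68 x3=0xbf x4=0x37 x5=0xe1  N=0 Z=0
after  4: x0=0x0b x1=0x28 x2=0xbf x3=0xbf x4=0x37 x5=0xe1  N=1 Z=0
after  5: x0=0x0b x1=0xe3 x2=0xbf x3=0xbf x4=0x37 x5=0xe1  N=1 Z=0
after  6: x0=0xff x1=0xe3 x2=0xbf x3=0xbf x4=0x37 x5=0xe1  N=1 Z=0
after  7: x0=0xff x1=0xe3 x2=0xbf x3=0xe3 x4=0x37 x5=0xe1  N=1 Z=0
after  8: x0=0xff x1=0xe3 x2=0xbf x3=0xe3 x4=0x21 x5=0xe1  N=0 Z=0
after  9: x0=0xff x1=0xe3 x2=0xe0 x3=0xe3 x4=0x21 x5=0xe1  N=1 Z=0
after 10: x0=0x1c x1=0xe3 x2=0xe0 x3=0xe3 x4=0x21 x5=0xe1  N=0 Z=0
after 11: x0=0x1c x1=0xe3 x2=0x3b x3=0xe3 x4=0x21 x5=0xe1  N=0 Z=0
-- IRQ taken; context saved, return-PC = 12 --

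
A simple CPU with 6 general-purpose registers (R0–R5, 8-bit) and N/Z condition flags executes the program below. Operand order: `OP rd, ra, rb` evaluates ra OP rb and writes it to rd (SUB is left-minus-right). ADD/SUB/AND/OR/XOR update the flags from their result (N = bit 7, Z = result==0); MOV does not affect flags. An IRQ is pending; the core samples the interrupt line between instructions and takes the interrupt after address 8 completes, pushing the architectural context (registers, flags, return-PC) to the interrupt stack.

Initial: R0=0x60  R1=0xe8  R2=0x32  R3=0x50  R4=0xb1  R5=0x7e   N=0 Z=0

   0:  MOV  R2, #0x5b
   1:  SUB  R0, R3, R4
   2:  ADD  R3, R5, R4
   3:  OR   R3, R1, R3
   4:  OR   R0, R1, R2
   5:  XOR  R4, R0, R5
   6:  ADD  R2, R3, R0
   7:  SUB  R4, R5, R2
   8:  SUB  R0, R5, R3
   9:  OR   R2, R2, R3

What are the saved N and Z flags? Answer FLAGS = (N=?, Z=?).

FLAGS = (N=1, Z=0)

after  0: R0=0x60 R1=0xe8 R2=0x5b R3=0x50 R4=0xb1 R5=0x7e  N=0 Z=0
after  1: R0=0x9f R1=0xe8 R2=0x5b R3=0x50 R4=0xb1 R5=0x7e  N=1 Z=0
after  2: R0=0x9f R1=0xe8 R2=0x5b R3=0x2f R4=0xb1 R5=0x7e  N=0 Z=0
after  3: R0=0x9f R1=0xe8 R2=0x5b R3=0xef R4=0xb1 R5=0x7e  N=1 Z=0
after  4: R0=0xfb R1=0xe8 R2=0x5b R3=0xef R4=0xb1 R5=0x7e  N=1 Z=0
after  5: R0=0xfb R1=0xe8 R2=0x5b R3=0xef R4=0x85 R5=0x7e  N=1 Z=0
after  6: R0=0xfb R1=0xe8 R2=0xea R3=0xef R4=0x85 R5=0x7e  N=1 Z=0
after  7: R0=0xfb R1=0xe8 R2=0xea R3=0xef R4=0x94 R5=0x7e  N=1 Z=0
after  8: R0=0x8f R1=0xe8 R2=0xea R3=0xef R4=0x94 R5=0x7e  N=1 Z=0
-- IRQ taken; context saved, return-PC = 9 --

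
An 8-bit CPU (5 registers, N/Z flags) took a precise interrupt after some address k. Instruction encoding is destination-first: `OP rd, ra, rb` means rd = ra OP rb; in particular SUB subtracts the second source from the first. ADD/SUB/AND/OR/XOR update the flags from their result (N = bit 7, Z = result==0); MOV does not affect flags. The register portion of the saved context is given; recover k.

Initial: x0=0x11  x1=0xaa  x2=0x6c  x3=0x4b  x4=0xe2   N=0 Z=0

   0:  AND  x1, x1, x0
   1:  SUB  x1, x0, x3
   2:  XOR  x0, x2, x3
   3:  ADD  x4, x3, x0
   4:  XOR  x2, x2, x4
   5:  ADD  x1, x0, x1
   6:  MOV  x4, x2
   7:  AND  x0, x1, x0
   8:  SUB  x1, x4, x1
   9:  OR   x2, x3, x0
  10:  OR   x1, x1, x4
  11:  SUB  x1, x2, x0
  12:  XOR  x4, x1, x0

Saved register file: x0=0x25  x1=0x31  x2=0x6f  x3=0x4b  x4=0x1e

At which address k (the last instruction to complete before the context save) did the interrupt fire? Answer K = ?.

after  0: x0=0x11 x1=0x00 x2=0x6c x3=0x4b x4=0xe2  N=0 Z=1
after  1: x0=0x11 x1=0xc6 x2=0x6c x3=0x4b x4=0xe2  N=1 Z=0
after  2: x0=0x27 x1=0xc6 x2=0x6c x3=0x4b x4=0xe2  N=0 Z=0
after  3: x0=0x27 x1=0xc6 x2=0x6c x3=0x4b x4=0x72  N=0 Z=0
after  4: x0=0x27 x1=0xc6 x2=0x1e x3=0x4b x4=0x72  N=0 Z=0
after  5: x0=0x27 x1=0xed x2=0x1e x3=0x4b x4=0x72  N=1 Z=0
after  6: x0=0x27 x1=0xed x2=0x1e x3=0x4b x4=0x1e  N=1 Z=0
after  7: x0=0x25 x1=0xed x2=0x1e x3=0x4b x4=0x1e  N=0 Z=0
after  8: x0=0x25 x1=0x31 x2=0x1e x3=0x4b x4=0x1e  N=0 Z=0
after  9: x0=0x25 x1=0x31 x2=0x6f x3=0x4b x4=0x1e  N=0 Z=0
-- IRQ taken; context saved, return-PC = 10 --

K = 9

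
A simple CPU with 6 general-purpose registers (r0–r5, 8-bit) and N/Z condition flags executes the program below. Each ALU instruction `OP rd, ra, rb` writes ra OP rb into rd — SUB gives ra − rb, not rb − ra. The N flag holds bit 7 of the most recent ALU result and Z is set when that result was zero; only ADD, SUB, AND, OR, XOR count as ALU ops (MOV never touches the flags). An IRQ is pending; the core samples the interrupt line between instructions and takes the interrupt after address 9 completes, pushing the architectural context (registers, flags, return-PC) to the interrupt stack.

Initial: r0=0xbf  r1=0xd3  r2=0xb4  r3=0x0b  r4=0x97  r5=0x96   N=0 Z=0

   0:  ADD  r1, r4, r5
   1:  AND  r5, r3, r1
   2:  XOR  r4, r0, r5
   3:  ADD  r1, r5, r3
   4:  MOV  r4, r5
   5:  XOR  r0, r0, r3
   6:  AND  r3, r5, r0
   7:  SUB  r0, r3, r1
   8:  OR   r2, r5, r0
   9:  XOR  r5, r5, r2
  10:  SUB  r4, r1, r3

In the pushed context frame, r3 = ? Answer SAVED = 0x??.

SAVED = 0x00

after  0: r0=0xbf r1=0x2d r2=0xb4 r3=0x0b r4=0x97 r5=0x96  N=0 Z=0
after  1: r0=0xbf r1=0x2d r2=0xb4 r3=0x0b r4=0x97 r5=0x09  N=0 Z=0
after  2: r0=0xbf r1=0x2d r2=0xb4 r3=0x0b r4=0xb6 r5=0x09  N=1 Z=0
after  3: r0=0xbf r1=0x14 r2=0xb4 r3=0x0b r4=0xb6 r5=0x09  N=0 Z=0
after  4: r0=0xbf r1=0x14 r2=0xb4 r3=0x0b r4=0x09 r5=0x09  N=0 Z=0
after  5: r0=0xb4 r1=0x14 r2=0xb4 r3=0x0b r4=0x09 r5=0x09  N=1 Z=0
after  6: r0=0xb4 r1=0x14 r2=0xb4 r3=0x00 r4=0x09 r5=0x09  N=0 Z=1
after  7: r0=0xec r1=0x14 r2=0xb4 r3=0x00 r4=0x09 r5=0x09  N=1 Z=0
after  8: r0=0xec r1=0x14 r2=0xed r3=0x00 r4=0x09 r5=0x09  N=1 Z=0
after  9: r0=0xec r1=0x14 r2=0xed r3=0x00 r4=0x09 r5=0xe4  N=1 Z=0
-- IRQ taken; context saved, return-PC = 10 --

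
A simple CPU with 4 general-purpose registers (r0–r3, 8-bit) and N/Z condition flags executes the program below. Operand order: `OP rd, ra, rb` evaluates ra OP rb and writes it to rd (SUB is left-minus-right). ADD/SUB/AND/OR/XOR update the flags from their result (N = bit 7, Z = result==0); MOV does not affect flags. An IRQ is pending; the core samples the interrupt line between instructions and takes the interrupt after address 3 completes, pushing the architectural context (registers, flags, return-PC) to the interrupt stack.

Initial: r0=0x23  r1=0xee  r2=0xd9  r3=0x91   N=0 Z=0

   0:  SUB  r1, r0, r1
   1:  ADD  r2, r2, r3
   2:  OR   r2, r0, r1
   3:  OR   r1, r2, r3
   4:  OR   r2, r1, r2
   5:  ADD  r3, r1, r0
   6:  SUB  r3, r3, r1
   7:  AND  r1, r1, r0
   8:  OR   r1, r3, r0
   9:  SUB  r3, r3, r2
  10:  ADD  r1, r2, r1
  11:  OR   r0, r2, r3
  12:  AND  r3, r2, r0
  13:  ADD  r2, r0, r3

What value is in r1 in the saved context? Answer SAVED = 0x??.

SAVED = 0xb7

after  0: r0=0x23 r1=0x35 r2=0xd9 r3=0x91  N=0 Z=0
after  1: r0=0x23 r1=0x35 r2=0x6a r3=0x91  N=0 Z=0
after  2: r0=0x23 r1=0x35 r2=0x37 r3=0x91  N=0 Z=0
after  3: r0=0x23 r1=0xb7 r2=0x37 r3=0x91  N=1 Z=0
-- IRQ taken; context saved, return-PC = 4 --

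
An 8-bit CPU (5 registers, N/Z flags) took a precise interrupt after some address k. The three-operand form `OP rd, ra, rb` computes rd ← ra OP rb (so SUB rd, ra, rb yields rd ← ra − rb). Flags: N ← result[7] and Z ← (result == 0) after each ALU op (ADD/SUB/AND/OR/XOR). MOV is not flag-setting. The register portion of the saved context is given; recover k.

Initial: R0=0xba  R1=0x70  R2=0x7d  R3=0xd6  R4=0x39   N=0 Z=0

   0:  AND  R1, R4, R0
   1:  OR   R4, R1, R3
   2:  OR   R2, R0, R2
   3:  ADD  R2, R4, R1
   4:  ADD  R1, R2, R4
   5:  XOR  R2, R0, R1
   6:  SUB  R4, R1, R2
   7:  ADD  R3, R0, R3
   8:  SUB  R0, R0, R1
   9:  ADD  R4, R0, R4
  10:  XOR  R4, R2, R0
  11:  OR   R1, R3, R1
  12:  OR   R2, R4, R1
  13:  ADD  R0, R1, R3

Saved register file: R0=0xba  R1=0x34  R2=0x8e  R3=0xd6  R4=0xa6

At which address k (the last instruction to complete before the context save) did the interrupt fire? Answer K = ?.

after  0: R0=0xba R1=0x38 R2=0x7d R3=0xd6 R4=0x39  N=0 Z=0
after  1: R0=0xba R1=0x38 R2=0x7d R3=0xd6 R4=0xfe  N=1 Z=0
after  2: R0=0xba R1=0x38 R2=0xff R3=0xd6 R4=0xfe  N=1 Z=0
after  3: R0=0xba R1=0x38 R2=0x36 R3=0xd6 R4=0xfe  N=0 Z=0
after  4: R0=0xba R1=0x34 R2=0x36 R3=0xd6 R4=0xfe  N=0 Z=0
after  5: R0=0xba R1=0x34 R2=0x8e R3=0xd6 R4=0xfe  N=1 Z=0
after  6: R0=0xba R1=0x34 R2=0x8e R3=0xd6 R4=0xa6  N=1 Z=0
-- IRQ taken; context saved, return-PC = 7 --

K = 6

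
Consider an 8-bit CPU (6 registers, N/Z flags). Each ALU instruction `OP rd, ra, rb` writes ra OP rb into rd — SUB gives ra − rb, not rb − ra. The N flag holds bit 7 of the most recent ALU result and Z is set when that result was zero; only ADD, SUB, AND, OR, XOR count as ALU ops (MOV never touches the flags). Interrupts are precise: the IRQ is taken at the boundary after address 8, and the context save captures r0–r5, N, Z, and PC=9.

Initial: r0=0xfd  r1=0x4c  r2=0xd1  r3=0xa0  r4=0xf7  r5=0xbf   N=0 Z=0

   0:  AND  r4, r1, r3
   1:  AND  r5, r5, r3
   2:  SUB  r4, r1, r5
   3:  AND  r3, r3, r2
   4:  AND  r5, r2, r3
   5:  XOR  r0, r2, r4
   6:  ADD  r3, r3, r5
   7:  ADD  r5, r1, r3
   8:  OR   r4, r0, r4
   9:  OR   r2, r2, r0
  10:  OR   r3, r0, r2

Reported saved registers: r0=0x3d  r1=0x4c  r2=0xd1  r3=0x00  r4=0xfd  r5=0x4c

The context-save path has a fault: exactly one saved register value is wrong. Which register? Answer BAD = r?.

after  0: r0=0xfd r1=0x4c r2=0xd1 r3=0xa0 r4=0x00 r5=0xbf  N=0 Z=1
after  1: r0=0xfd r1=0x4c r2=0xd1 r3=0xa0 r4=0x00 r5=0xa0  N=1 Z=0
after  2: r0=0xfd r1=0x4c r2=0xd1 r3=0xa0 r4=0xac r5=0xa0  N=1 Z=0
after  3: r0=0xfd r1=0x4c r2=0xd1 r3=0x80 r4=0xac r5=0xa0  N=1 Z=0
after  4: r0=0xfd r1=0x4c r2=0xd1 r3=0x80 r4=0xac r5=0x80  N=1 Z=0
after  5: r0=0x7d r1=0x4c r2=0xd1 r3=0x80 r4=0xac r5=0x80  N=0 Z=0
after  6: r0=0x7d r1=0x4c r2=0xd1 r3=0x00 r4=0xac r5=0x80  N=0 Z=1
after  7: r0=0x7d r1=0x4c r2=0xd1 r3=0x00 r4=0xac r5=0x4c  N=0 Z=0
after  8: r0=0x7d r1=0x4c r2=0xd1 r3=0x00 r4=0xfd r5=0x4c  N=1 Z=0
-- IRQ taken; context saved, return-PC = 9 --
mismatch: r0: reported 0x3d vs actual 0x7d

BAD = r0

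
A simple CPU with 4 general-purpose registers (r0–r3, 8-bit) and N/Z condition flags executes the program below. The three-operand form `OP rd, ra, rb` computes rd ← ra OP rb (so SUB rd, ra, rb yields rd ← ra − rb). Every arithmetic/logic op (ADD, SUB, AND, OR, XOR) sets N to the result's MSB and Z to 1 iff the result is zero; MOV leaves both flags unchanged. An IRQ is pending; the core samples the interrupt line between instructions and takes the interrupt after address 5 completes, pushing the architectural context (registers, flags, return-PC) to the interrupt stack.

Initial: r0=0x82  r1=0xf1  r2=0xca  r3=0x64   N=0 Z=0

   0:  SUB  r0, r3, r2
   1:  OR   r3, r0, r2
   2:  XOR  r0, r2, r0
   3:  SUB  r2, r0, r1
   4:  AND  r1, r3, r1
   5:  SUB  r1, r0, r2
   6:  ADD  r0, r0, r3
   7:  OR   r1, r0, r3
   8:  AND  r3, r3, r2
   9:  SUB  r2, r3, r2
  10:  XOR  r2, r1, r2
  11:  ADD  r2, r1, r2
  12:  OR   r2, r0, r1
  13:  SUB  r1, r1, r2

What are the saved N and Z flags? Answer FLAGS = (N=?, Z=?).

after  0: r0=0x9a r1=0xf1 r2=0xca r3=0x64  N=1 Z=0
after  1: r0=0x9a r1=0xf1 r2=0xca r3=0xda  N=1 Z=0
after  2: r0=0x50 r1=0xf1 r2=0xca r3=0xda  N=0 Z=0
after  3: r0=0x50 r1=0xf1 r2=0x5f r3=0xda  N=0 Z=0
after  4: r0=0x50 r1=0xd0 r2=0x5f r3=0xda  N=1 Z=0
after  5: r0=0x50 r1=0xf1 r2=0x5f r3=0xda  N=1 Z=0
-- IRQ taken; context saved, return-PC = 6 --

FLAGS = (N=1, Z=0)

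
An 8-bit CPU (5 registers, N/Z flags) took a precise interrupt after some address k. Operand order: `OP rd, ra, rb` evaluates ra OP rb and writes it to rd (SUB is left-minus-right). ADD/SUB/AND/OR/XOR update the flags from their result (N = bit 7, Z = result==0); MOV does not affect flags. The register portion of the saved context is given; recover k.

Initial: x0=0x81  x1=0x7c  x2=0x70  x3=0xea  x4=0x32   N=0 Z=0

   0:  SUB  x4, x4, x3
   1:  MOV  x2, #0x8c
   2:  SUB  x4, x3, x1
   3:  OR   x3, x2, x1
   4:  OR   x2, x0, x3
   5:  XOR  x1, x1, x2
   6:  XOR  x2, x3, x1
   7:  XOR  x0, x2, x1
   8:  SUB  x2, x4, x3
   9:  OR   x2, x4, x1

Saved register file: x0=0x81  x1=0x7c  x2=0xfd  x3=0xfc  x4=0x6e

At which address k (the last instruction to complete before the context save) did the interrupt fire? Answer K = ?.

K = 4

after  0: x0=0x81 x1=0x7c x2=0x70 x3=0xea x4=0x48  N=0 Z=0
after  1: x0=0x81 x1=0x7c x2=0x8c x3=0xea x4=0x48  N=0 Z=0
after  2: x0=0x81 x1=0x7c x2=0x8c x3=0xea x4=0x6e  N=0 Z=0
after  3: x0=0x81 x1=0x7c x2=0x8c x3=0xfc x4=0x6e  N=1 Z=0
after  4: x0=0x81 x1=0x7c x2=0xfd x3=0xfc x4=0x6e  N=1 Z=0
-- IRQ taken; context saved, return-PC = 5 --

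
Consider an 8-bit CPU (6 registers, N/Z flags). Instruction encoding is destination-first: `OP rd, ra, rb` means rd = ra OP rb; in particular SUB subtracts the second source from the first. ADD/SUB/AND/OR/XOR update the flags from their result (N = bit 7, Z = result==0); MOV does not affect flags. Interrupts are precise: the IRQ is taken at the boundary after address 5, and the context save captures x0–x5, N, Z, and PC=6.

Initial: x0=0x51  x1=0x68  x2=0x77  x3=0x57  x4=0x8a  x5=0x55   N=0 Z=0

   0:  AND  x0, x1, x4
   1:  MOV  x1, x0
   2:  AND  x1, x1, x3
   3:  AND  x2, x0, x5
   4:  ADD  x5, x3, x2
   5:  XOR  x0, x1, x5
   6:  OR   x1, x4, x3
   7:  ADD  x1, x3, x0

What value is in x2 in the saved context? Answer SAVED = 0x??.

after  0: x0=0x08 x1=0x68 x2=0x77 x3=0x57 x4=0x8a x5=0x55  N=0 Z=0
after  1: x0=0x08 x1=0x08 x2=0x77 x3=0x57 x4=0x8a x5=0x55  N=0 Z=0
after  2: x0=0x08 x1=0x00 x2=0x77 x3=0x57 x4=0x8a x5=0x55  N=0 Z=1
after  3: x0=0x08 x1=0x00 x2=0x00 x3=0x57 x4=0x8a x5=0x55  N=0 Z=1
after  4: x0=0x08 x1=0x00 x2=0x00 x3=0x57 x4=0x8a x5=0x57  N=0 Z=0
after  5: x0=0x57 x1=0x00 x2=0x00 x3=0x57 x4=0x8a x5=0x57  N=0 Z=0
-- IRQ taken; context saved, return-PC = 6 --

SAVED = 0x00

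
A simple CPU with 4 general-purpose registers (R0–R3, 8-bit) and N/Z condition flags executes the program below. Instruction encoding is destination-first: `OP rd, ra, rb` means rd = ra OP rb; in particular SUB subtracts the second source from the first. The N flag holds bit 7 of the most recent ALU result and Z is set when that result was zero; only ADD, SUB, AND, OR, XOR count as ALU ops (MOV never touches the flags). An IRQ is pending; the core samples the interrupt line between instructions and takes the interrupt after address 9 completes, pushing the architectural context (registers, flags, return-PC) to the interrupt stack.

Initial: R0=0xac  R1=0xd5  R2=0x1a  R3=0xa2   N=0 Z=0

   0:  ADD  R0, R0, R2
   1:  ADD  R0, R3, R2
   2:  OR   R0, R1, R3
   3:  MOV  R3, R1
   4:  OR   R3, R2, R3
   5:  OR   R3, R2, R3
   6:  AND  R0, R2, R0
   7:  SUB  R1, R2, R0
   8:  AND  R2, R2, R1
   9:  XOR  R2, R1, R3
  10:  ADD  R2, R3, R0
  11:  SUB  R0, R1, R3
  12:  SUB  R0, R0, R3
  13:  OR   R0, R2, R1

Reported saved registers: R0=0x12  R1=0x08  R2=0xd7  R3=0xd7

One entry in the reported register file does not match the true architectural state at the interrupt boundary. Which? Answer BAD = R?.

BAD = R3

after  0: R0=0xc6 R1=0xd5 R2=0x1a R3=0xa2  N=1 Z=0
after  1: R0=0xbc R1=0xd5 R2=0x1a R3=0xa2  N=1 Z=0
after  2: R0=0xf7 R1=0xd5 R2=0x1a R3=0xa2  N=1 Z=0
after  3: R0=0xf7 R1=0xd5 R2=0x1a R3=0xd5  N=1 Z=0
after  4: R0=0xf7 R1=0xd5 R2=0x1a R3=0xdf  N=1 Z=0
after  5: R0=0xf7 R1=0xd5 R2=0x1a R3=0xdf  N=1 Z=0
after  6: R0=0x12 R1=0xd5 R2=0x1a R3=0xdf  N=0 Z=0
after  7: R0=0x12 R1=0x08 R2=0x1a R3=0xdf  N=0 Z=0
after  8: R0=0x12 R1=0x08 R2=0x08 R3=0xdf  N=0 Z=0
after  9: R0=0x12 R1=0x08 R2=0xd7 R3=0xdf  N=1 Z=0
-- IRQ taken; context saved, return-PC = 10 --
mismatch: R3: reported 0xd7 vs actual 0xdf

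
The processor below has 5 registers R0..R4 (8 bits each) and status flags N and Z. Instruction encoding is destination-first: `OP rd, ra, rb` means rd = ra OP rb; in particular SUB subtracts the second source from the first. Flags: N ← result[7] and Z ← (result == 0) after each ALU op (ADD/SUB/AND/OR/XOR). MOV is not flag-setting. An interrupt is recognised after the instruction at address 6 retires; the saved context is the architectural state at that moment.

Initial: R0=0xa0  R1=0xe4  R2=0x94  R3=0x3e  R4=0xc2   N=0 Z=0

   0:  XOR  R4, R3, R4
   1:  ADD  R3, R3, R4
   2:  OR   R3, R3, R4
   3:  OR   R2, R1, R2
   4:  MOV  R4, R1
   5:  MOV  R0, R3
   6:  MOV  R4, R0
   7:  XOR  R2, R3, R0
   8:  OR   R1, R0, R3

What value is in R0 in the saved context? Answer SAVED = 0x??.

SAVED = 0xfe

after  0: R0=0xa0 R1=0xe4 R2=0x94 R3=0x3e R4=0xfc  N=1 Z=0
after  1: R0=0xa0 R1=0xe4 R2=0x94 R3=0x3a R4=0xfc  N=0 Z=0
after  2: R0=0xa0 R1=0xe4 R2=0x94 R3=0xfe R4=0xfc  N=1 Z=0
after  3: R0=0xa0 R1=0xe4 R2=0xf4 R3=0xfe R4=0xfc  N=1 Z=0
after  4: R0=0xa0 R1=0xe4 R2=0xf4 R3=0xfe R4=0xe4  N=1 Z=0
after  5: R0=0xfe R1=0xe4 R2=0xf4 R3=0xfe R4=0xe4  N=1 Z=0
after  6: R0=0xfe R1=0xe4 R2=0xf4 R3=0xfe R4=0xfe  N=1 Z=0
-- IRQ taken; context saved, return-PC = 7 --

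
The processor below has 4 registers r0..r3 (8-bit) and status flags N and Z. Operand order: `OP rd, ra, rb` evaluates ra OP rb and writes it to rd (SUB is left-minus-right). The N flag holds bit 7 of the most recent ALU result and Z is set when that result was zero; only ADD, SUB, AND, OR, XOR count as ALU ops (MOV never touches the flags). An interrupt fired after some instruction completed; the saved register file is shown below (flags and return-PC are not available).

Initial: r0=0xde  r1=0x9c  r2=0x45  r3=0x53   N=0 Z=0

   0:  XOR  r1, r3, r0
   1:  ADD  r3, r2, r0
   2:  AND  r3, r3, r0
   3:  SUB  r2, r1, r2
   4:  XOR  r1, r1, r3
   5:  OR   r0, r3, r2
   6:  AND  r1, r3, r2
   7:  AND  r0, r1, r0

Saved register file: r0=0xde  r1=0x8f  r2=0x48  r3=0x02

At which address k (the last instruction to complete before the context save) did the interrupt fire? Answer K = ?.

K = 4

after  0: r0=0xde r1=0x8d r2=0x45 r3=0x53  N=1 Z=0
after  1: r0=0xde r1=0x8d r2=0x45 r3=0x23  N=0 Z=0
after  2: r0=0xde r1=0x8d r2=0x45 r3=0x02  N=0 Z=0
after  3: r0=0xde r1=0x8d r2=0x48 r3=0x02  N=0 Z=0
after  4: r0=0xde r1=0x8f r2=0x48 r3=0x02  N=1 Z=0
-- IRQ taken; context saved, return-PC = 5 --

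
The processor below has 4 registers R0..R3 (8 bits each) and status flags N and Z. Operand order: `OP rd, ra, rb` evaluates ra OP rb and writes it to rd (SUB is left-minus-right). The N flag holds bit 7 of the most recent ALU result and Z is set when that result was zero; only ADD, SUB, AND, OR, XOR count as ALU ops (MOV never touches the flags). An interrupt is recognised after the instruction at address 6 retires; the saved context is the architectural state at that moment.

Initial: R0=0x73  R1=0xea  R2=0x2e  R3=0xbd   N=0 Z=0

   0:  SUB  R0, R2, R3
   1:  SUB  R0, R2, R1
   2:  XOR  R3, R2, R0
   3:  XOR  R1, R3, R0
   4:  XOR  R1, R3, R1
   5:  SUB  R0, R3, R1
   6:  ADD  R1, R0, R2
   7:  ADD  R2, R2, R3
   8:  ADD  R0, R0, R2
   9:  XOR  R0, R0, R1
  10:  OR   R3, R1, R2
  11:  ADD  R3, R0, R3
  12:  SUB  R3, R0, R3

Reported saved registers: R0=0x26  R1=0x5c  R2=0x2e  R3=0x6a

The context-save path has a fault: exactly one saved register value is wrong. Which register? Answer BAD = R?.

BAD = R1

after  0: R0=0x71 R1=0xea R2=0x2e R3=0xbd  N=0 Z=0
after  1: R0=0x44 R1=0xea R2=0x2e R3=0xbd  N=0 Z=0
after  2: R0=0x44 R1=0xea R2=0x2e R3=0x6a  N=0 Z=0
after  3: R0=0x44 R1=0x2e R2=0x2e R3=0x6a  N=0 Z=0
after  4: R0=0x44 R1=0x44 R2=0x2e R3=0x6a  N=0 Z=0
after  5: R0=0x26 R1=0x44 R2=0x2e R3=0x6a  N=0 Z=0
after  6: R0=0x26 R1=0x54 R2=0x2e R3=0x6a  N=0 Z=0
-- IRQ taken; context saved, return-PC = 7 --
mismatch: R1: reported 0x5c vs actual 0x54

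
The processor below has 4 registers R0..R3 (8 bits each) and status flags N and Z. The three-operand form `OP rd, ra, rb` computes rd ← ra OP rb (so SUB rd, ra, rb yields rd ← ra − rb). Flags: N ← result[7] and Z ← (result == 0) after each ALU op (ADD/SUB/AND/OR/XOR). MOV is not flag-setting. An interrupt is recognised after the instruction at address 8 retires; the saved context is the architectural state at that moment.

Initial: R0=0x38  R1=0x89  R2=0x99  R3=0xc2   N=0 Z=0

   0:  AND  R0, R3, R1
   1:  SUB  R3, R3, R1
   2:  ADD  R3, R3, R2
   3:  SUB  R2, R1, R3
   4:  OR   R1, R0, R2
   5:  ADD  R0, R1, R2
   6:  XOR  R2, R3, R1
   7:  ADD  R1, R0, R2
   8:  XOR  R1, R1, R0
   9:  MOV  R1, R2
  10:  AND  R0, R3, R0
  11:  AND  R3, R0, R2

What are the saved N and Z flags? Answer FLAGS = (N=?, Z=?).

after  0: R0=0x80 R1=0x89 R2=0x99 R3=0xc2  N=1 Z=0
after  1: R0=0x80 R1=0x89 R2=0x99 R3=0x39  N=0 Z=0
after  2: R0=0x80 R1=0x89 R2=0x99 R3=0xd2  N=1 Z=0
after  3: R0=0x80 R1=0x89 R2=0xb7 R3=0xd2  N=1 Z=0
after  4: R0=0x80 R1=0xb7 R2=0xb7 R3=0xd2  N=1 Z=0
after  5: R0=0x6e R1=0xb7 R2=0xb7 R3=0xd2  N=0 Z=0
after  6: R0=0x6e R1=0xb7 R2=0x65 R3=0xd2  N=0 Z=0
after  7: R0=0x6e R1=0xd3 R2=0x65 R3=0xd2  N=1 Z=0
after  8: R0=0x6e R1=0xbd R2=0x65 R3=0xd2  N=1 Z=0
-- IRQ taken; context saved, return-PC = 9 --

FLAGS = (N=1, Z=0)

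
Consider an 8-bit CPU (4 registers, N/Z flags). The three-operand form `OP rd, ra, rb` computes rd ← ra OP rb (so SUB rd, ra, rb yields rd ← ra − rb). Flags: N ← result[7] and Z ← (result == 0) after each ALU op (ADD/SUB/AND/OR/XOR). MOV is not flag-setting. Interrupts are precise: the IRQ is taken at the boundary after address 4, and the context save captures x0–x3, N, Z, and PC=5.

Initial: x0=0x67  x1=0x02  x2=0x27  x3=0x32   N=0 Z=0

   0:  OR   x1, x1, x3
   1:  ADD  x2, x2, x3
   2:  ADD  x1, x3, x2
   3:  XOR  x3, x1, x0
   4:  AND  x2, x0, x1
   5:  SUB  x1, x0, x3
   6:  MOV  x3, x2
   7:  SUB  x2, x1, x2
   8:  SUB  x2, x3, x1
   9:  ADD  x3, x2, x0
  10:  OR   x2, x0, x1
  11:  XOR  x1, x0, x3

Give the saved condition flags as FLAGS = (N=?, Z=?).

after  0: x0=0x67 x1=0x32 x2=0x27 x3=0x32  N=0 Z=0
after  1: x0=0x67 x1=0x32 x2=0x59 x3=0x32  N=0 Z=0
after  2: x0=0x67 x1=0x8b x2=0x59 x3=0x32  N=1 Z=0
after  3: x0=0x67 x1=0x8b x2=0x59 x3=0xec  N=1 Z=0
after  4: x0=0x67 x1=0x8b x2=0x03 x3=0xec  N=0 Z=0
-- IRQ taken; context saved, return-PC = 5 --

FLAGS = (N=0, Z=0)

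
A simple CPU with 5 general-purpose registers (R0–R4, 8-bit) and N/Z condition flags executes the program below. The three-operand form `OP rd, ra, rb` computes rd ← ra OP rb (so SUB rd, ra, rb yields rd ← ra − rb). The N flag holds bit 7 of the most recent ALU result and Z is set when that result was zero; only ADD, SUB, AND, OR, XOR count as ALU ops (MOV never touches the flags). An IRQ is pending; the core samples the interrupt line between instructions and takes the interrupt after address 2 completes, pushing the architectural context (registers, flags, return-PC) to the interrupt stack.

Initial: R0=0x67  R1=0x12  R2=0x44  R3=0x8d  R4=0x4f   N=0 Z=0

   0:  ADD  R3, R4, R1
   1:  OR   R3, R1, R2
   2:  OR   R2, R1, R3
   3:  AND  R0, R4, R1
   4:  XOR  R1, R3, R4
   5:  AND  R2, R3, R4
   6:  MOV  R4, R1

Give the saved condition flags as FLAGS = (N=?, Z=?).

FLAGS = (N=0, Z=0)

after  0: R0=0x67 R1=0x12 R2=0x44 R3=0x61 R4=0x4f  N=0 Z=0
after  1: R0=0x67 R1=0x12 R2=0x44 R3=0x56 R4=0x4f  N=0 Z=0
after  2: R0=0x67 R1=0x12 R2=0x56 R3=0x56 R4=0x4f  N=0 Z=0
-- IRQ taken; context saved, return-PC = 3 --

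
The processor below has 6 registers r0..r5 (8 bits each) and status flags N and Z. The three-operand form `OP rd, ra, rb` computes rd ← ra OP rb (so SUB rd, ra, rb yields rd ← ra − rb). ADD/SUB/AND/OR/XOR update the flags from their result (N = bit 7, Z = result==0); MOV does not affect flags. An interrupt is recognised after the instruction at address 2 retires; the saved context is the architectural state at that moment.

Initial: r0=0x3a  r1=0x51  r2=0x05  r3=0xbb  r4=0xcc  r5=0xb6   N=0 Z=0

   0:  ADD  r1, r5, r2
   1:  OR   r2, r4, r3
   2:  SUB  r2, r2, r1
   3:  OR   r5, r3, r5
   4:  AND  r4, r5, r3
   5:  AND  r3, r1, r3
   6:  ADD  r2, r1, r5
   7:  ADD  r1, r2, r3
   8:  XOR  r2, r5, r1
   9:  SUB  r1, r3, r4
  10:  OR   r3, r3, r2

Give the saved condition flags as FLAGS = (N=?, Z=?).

after  0: r0=0x3a r1=0xbb r2=0x05 r3=0xbb r4=0xcc r5=0xb6  N=1 Z=0
after  1: r0=0x3a r1=0xbb r2=0xff r3=0xbb r4=0xcc r5=0xb6  N=1 Z=0
after  2: r0=0x3a r1=0xbb r2=0x44 r3=0xbb r4=0xcc r5=0xb6  N=0 Z=0
-- IRQ taken; context saved, return-PC = 3 --

FLAGS = (N=0, Z=0)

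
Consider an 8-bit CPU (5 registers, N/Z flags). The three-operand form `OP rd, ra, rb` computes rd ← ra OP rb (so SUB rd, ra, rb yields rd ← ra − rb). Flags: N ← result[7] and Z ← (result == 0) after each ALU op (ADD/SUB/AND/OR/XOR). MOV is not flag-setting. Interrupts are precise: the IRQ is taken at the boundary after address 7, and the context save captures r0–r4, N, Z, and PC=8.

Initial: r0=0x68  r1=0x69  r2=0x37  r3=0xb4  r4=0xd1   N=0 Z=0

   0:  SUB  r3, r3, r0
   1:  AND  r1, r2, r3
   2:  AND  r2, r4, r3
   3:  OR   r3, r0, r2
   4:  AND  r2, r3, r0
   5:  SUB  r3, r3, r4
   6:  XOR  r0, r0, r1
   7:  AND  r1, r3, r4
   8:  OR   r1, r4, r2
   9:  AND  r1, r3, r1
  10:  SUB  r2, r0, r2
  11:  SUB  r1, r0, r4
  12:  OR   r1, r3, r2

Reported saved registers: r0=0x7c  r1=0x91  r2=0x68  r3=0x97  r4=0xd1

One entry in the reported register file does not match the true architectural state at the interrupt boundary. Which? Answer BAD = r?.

after  0: r0=0x68 r1=0x69 r2=0x37 r3=0x4c r4=0xd1  N=0 Z=0
after  1: r0=0x68 r1=0x04 r2=0x37 r3=0x4c r4=0xd1  N=0 Z=0
after  2: r0=0x68 r1=0x04 r2=0x40 r3=0x4c r4=0xd1  N=0 Z=0
after  3: r0=0x68 r1=0x04 r2=0x40 r3=0x68 r4=0xd1  N=0 Z=0
after  4: r0=0x68 r1=0x04 r2=0x68 r3=0x68 r4=0xd1  N=0 Z=0
after  5: r0=0x68 r1=0x04 r2=0x68 r3=0x97 r4=0xd1  N=1 Z=0
after  6: r0=0x6c r1=0x04 r2=0x68 r3=0x97 r4=0xd1  N=0 Z=0
after  7: r0=0x6c r1=0x91 r2=0x68 r3=0x97 r4=0xd1  N=1 Z=0
-- IRQ taken; context saved, return-PC = 8 --
mismatch: r0: reported 0x7c vs actual 0x6c

BAD = r0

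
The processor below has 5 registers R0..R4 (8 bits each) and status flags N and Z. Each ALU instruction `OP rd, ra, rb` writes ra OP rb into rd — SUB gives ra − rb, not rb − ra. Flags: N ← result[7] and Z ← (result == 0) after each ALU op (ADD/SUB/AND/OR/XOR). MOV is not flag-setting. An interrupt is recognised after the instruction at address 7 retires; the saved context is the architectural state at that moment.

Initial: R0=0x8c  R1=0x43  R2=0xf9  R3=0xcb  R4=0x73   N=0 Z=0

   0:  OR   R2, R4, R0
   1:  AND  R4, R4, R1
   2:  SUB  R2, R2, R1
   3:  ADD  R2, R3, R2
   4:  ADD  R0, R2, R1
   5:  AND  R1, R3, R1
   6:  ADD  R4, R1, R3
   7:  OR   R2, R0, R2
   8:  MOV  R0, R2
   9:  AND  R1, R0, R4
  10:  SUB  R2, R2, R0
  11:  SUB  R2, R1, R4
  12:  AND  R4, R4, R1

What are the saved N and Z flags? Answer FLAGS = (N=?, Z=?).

FLAGS = (N=1, Z=0)

after  0: R0=0x8c R1=0x43 R2=0xff R3=0xcb R4=0x73  N=1 Z=0
after  1: R0=0x8c R1=0x43 R2=0xff R3=0xcb R4=0x43  N=0 Z=0
after  2: R0=0x8c R1=0x43 R2=0xbc R3=0xcb R4=0x43  N=1 Z=0
after  3: R0=0x8c R1=0x43 R2=0x87 R3=0xcb R4=0x43  N=1 Z=0
after  4: R0=0xca R1=0x43 R2=0x87 R3=0xcb R4=0x43  N=1 Z=0
after  5: R0=0xca R1=0x43 R2=0x87 R3=0xcb R4=0x43  N=0 Z=0
after  6: R0=0xca R1=0x43 R2=0x87 R3=0xcb R4=0x0e  N=0 Z=0
after  7: R0=0xca R1=0x43 R2=0xcf R3=0xcb R4=0x0e  N=1 Z=0
-- IRQ taken; context saved, return-PC = 8 --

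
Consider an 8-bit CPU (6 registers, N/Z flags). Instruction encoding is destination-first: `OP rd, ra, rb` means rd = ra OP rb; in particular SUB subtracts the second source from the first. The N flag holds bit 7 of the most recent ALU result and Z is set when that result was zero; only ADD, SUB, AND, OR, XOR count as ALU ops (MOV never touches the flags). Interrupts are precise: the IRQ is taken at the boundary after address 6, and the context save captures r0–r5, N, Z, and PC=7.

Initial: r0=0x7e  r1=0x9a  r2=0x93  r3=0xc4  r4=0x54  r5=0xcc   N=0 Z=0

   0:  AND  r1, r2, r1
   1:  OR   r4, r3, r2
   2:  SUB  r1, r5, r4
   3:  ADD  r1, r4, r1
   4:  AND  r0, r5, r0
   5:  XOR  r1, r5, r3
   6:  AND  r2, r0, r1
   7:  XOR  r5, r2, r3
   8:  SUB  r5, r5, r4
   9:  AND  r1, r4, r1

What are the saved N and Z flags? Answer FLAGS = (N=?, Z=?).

after  0: r0=0x7e r1=0x92 r2=0x93 r3=0xc4 r4=0x54 r5=0xcc  N=1 Z=0
after  1: r0=0x7e r1=0x92 r2=0x93 r3=0xc4 r4=0xd7 r5=0xcc  N=1 Z=0
after  2: r0=0x7e r1=0xf5 r2=0x93 r3=0xc4 r4=0xd7 r5=0xcc  N=1 Z=0
after  3: r0=0x7e r1=0xcc r2=0x93 r3=0xc4 r4=0xd7 r5=0xcc  N=1 Z=0
after  4: r0=0x4c r1=0xcc r2=0x93 r3=0xc4 r4=0xd7 r5=0xcc  N=0 Z=0
after  5: r0=0x4c r1=0x08 r2=0x93 r3=0xc4 r4=0xd7 r5=0xcc  N=0 Z=0
after  6: r0=0x4c r1=0x08 r2=0x08 r3=0xc4 r4=0xd7 r5=0xcc  N=0 Z=0
-- IRQ taken; context saved, return-PC = 7 --

FLAGS = (N=0, Z=0)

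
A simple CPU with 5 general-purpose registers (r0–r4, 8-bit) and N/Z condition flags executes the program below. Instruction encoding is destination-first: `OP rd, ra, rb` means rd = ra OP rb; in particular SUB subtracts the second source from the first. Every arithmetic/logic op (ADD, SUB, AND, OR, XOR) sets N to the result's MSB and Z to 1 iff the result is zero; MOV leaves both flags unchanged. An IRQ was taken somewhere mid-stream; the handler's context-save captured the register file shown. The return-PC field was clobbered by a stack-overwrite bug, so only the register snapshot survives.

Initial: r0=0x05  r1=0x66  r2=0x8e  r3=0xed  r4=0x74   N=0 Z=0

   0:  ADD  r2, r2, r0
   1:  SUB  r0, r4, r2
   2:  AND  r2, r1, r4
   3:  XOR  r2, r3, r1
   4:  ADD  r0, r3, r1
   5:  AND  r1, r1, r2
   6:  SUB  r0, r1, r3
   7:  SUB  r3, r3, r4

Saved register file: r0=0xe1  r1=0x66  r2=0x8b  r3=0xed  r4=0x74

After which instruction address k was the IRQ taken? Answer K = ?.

K = 3

after  0: r0=0x05 r1=0x66 r2=0x93 r3=0xed r4=0x74  N=1 Z=0
after  1: r0=0xe1 r1=0x66 r2=0x93 r3=0xed r4=0x74  N=1 Z=0
after  2: r0=0xe1 r1=0x66 r2=0x64 r3=0xed r4=0x74  N=0 Z=0
after  3: r0=0xe1 r1=0x66 r2=0x8b r3=0xed r4=0x74  N=1 Z=0
-- IRQ taken; context saved, return-PC = 4 --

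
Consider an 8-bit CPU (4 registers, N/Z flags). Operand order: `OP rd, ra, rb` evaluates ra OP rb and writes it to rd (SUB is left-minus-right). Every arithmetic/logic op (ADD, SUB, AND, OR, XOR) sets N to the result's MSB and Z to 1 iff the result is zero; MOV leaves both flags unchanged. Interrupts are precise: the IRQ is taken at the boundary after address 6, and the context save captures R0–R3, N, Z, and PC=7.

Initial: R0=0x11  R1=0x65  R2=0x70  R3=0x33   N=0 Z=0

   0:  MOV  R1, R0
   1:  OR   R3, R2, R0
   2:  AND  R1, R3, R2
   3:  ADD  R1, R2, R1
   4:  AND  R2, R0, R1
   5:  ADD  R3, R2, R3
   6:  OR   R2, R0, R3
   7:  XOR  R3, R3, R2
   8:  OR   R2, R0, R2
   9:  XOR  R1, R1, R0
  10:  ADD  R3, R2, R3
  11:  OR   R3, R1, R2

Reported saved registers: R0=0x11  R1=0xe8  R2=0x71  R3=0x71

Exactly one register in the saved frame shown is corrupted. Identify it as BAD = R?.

after  0: R0=0x11 R1=0x11 R2=0x70 R3=0x33  N=0 Z=0
after  1: R0=0x11 R1=0x11 R2=0x70 R3=0x71  N=0 Z=0
after  2: R0=0x11 R1=0x70 R2=0x70 R3=0x71  N=0 Z=0
after  3: R0=0x11 R1=0xe0 R2=0x70 R3=0x71  N=1 Z=0
after  4: R0=0x11 R1=0xe0 R2=0x00 R3=0x71  N=0 Z=1
after  5: R0=0x11 R1=0xe0 R2=0x00 R3=0x71  N=0 Z=0
after  6: R0=0x11 R1=0xe0 R2=0x71 R3=0x71  N=0 Z=0
-- IRQ taken; context saved, return-PC = 7 --
mismatch: R1: reported 0xe8 vs actual 0xe0

BAD = R1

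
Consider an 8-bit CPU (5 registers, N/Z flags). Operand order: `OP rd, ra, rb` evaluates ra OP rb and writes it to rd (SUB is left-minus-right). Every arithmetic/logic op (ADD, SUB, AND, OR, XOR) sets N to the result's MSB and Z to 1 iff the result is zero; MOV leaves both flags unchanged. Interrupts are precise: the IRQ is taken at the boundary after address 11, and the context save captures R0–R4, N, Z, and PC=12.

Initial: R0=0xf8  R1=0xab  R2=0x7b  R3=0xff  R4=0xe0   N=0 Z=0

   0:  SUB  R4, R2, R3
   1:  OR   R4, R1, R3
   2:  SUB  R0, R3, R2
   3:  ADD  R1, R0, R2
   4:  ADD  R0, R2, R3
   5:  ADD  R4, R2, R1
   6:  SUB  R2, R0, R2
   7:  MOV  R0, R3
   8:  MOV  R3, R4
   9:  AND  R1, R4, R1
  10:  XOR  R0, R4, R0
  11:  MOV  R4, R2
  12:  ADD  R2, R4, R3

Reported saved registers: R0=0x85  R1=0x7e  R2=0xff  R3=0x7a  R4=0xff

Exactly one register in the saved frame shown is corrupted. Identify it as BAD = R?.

BAD = R1

after  0: R0=0xf8 R1=0xab R2=0x7b R3=0xff R4=0x7c  N=0 Z=0
after  1: R0=0xf8 R1=0xab R2=0x7b R3=0xff R4=0xff  N=1 Z=0
after  2: R0=0x84 R1=0xab R2=0x7b R3=0xff R4=0xff  N=1 Z=0
after  3: R0=0x84 R1=0xff R2=0x7b R3=0xff R4=0xff  N=1 Z=0
after  4: R0=0x7a R1=0xff R2=0x7b R3=0xff R4=0xff  N=0 Z=0
after  5: R0=0x7a R1=0xff R2=0x7b R3=0xff R4=0x7a  N=0 Z=0
after  6: R0=0x7a R1=0xff R2=0xff R3=0xff R4=0x7a  N=1 Z=0
after  7: R0=0xff R1=0xff R2=0xff R3=0xff R4=0x7a  N=1 Z=0
after  8: R0=0xff R1=0xff R2=0xff R3=0x7a R4=0x7a  N=1 Z=0
after  9: R0=0xff R1=0x7a R2=0xff R3=0x7a R4=0x7a  N=0 Z=0
after 10: R0=0x85 R1=0x7a R2=0xff R3=0x7a R4=0x7a  N=1 Z=0
after 11: R0=0x85 R1=0x7a R2=0xff R3=0x7a R4=0xff  N=1 Z=0
-- IRQ taken; context saved, return-PC = 12 --
mismatch: R1: reported 0x7e vs actual 0x7a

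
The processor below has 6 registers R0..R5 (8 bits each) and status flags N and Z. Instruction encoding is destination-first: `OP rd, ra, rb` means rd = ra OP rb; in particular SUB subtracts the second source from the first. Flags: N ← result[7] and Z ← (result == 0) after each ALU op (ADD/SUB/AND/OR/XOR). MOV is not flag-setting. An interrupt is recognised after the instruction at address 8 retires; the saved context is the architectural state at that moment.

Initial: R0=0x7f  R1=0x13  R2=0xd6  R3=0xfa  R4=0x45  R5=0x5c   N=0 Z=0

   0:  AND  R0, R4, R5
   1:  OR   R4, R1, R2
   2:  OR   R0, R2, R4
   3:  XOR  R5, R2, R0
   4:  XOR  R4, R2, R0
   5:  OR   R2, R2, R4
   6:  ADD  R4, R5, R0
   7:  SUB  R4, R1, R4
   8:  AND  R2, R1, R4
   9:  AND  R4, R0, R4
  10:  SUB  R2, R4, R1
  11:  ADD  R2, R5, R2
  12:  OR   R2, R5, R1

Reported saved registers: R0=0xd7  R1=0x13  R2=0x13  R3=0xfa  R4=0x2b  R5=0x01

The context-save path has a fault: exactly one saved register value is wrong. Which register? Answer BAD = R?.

BAD = R4

after  0: R0=0x44 R1=0x13 R2=0xd6 R3=0xfa R4=0x45 R5=0x5c  N=0 Z=0
after  1: R0=0x44 R1=0x13 R2=0xd6 R3=0xfa R4=0xd7 R5=0x5c  N=1 Z=0
after  2: R0=0xd7 R1=0x13 R2=0xd6 R3=0xfa R4=0xd7 R5=0x5c  N=1 Z=0
after  3: R0=0xd7 R1=0x13 R2=0xd6 R3=0xfa R4=0xd7 R5=0x01  N=0 Z=0
after  4: R0=0xd7 R1=0x13 R2=0xd6 R3=0xfa R4=0x01 R5=0x01  N=0 Z=0
after  5: R0=0xd7 R1=0x13 R2=0xd7 R3=0xfa R4=0x01 R5=0x01  N=1 Z=0
after  6: R0=0xd7 R1=0x13 R2=0xd7 R3=0xfa R4=0xd8 R5=0x01  N=1 Z=0
after  7: R0=0xd7 R1=0x13 R2=0xd7 R3=0xfa R4=0x3b R5=0x01  N=0 Z=0
after  8: R0=0xd7 R1=0x13 R2=0x13 R3=0xfa R4=0x3b R5=0x01  N=0 Z=0
-- IRQ taken; context saved, return-PC = 9 --
mismatch: R4: reported 0x2b vs actual 0x3b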